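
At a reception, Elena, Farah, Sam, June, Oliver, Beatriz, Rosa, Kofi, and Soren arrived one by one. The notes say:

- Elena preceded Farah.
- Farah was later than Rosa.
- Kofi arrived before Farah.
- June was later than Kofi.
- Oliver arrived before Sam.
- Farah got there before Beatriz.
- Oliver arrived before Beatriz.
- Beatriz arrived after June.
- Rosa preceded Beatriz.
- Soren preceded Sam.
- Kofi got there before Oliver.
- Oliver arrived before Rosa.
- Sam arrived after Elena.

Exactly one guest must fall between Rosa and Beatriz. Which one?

Farah

Tracing the constraints gives Rosa → Farah → Beatriz, so Farah sits after Rosa and before Beatriz.
No other guest is forced both after Rosa and before Beatriz.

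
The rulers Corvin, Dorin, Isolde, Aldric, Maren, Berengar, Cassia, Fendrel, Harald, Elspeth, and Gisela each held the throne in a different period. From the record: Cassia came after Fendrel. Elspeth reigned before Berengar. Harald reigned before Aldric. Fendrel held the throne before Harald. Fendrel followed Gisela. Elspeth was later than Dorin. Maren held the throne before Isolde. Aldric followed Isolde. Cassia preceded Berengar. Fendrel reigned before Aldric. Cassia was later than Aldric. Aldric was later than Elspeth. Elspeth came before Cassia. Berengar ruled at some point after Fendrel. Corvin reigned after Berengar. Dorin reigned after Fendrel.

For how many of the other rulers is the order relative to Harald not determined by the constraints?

4

Forced before Harald: Fendrel and Gisela; forced after Harald: Aldric, Berengar, Cassia, and Corvin.
That leaves Dorin, Elspeth, Isolde, and Maren with no forced order relative to Harald — 4.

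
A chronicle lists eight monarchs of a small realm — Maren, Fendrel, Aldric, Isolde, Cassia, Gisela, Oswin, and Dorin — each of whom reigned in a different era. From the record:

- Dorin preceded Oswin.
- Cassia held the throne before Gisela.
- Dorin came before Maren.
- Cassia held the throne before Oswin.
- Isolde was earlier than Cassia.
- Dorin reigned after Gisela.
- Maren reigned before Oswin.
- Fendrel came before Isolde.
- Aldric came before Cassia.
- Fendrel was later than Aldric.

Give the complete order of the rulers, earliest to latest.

The constraints fix every adjacent pair, so only one ordering works:
Aldric → Fendrel → Isolde → Cassia → Gisela → Dorin → Maren → Oswin.

Aldric, Fendrel, Isolde, Cassia, Gisela, Dorin, Maren, Oswin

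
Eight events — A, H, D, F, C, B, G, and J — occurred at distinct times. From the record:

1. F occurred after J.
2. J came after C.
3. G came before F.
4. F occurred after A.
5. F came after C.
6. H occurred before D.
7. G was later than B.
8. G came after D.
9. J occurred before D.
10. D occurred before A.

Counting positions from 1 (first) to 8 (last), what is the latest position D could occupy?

5

D must come before A, F, and G — 3 events forced after it.
Everything else can be placed before D in some valid order, so D can sit as late as position 8 − 3 = 5.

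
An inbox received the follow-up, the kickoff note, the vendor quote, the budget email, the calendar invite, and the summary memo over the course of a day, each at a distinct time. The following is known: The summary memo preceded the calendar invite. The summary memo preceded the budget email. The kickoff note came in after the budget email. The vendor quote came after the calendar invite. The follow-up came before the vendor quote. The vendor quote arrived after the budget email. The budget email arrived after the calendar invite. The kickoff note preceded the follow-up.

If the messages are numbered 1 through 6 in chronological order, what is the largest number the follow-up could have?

5

The follow-up must come before the vendor quote — 1 message forced after it.
Everything else can be placed before the follow-up in some valid order, so the follow-up can sit as late as position 6 − 1 = 5.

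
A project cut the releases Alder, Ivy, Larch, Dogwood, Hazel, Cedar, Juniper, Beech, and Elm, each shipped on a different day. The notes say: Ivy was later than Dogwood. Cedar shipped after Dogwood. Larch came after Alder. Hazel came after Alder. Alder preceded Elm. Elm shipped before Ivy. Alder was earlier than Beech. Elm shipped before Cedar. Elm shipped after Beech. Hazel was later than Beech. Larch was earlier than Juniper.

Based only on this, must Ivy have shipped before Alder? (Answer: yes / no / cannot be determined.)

no

Tracing the constraints gives Alder → Elm → Ivy, so Alder must come before Ivy.
That means Ivy cannot be before Alder.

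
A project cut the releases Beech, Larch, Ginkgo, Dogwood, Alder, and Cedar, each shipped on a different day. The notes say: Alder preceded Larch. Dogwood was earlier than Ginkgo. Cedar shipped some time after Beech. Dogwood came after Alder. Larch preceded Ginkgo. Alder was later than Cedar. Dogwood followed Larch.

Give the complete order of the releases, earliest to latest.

The constraints fix every adjacent pair, so only one ordering works:
Beech → Cedar → Alder → Larch → Dogwood → Ginkgo.

Beech, Cedar, Alder, Larch, Dogwood, Ginkgo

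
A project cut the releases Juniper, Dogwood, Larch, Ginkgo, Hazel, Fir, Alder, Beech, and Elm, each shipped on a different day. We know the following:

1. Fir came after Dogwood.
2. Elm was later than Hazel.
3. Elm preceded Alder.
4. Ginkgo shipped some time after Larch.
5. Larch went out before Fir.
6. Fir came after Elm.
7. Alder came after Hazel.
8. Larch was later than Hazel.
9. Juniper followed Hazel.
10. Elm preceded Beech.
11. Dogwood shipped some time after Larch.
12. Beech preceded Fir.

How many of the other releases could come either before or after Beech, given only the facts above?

5

Forced before Beech: Elm and Hazel; forced after Beech: Fir.
That leaves Alder, Dogwood, Ginkgo, Juniper, and Larch with no forced order relative to Beech — 5.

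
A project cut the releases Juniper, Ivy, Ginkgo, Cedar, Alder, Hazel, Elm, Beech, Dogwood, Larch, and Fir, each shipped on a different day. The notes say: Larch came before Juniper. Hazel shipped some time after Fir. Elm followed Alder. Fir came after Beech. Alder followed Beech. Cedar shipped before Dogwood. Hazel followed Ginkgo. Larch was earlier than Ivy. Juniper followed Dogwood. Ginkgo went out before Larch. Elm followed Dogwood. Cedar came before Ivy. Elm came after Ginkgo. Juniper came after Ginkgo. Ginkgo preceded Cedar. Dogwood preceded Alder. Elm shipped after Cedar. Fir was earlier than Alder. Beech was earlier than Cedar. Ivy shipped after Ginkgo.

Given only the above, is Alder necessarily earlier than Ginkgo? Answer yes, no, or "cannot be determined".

Tracing the constraints gives Ginkgo → Cedar → Dogwood → Alder, so Ginkgo must come before Alder.
That means Alder cannot be before Ginkgo.

no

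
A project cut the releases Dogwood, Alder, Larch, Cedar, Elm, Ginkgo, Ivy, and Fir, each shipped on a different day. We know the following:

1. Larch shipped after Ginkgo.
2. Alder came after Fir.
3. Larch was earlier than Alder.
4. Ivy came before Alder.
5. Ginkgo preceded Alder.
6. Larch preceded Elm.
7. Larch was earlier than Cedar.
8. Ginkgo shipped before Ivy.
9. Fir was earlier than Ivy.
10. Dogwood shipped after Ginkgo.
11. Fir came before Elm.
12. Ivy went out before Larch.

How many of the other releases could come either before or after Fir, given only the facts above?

Forced after Fir: Alder, Cedar, Elm, Ivy, and Larch.
That leaves Dogwood and Ginkgo with no forced order relative to Fir — 2.

2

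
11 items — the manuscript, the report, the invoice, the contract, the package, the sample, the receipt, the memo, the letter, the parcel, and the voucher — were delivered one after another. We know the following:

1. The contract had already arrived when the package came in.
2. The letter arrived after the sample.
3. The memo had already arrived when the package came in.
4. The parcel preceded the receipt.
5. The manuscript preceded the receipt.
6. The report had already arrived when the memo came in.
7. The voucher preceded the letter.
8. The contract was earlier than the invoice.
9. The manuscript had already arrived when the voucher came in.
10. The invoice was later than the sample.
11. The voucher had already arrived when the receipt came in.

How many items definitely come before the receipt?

Directly stated before the receipt: the manuscript, the parcel, and the voucher.
That's the manuscript, the parcel, and the voucher — 3 in all.

3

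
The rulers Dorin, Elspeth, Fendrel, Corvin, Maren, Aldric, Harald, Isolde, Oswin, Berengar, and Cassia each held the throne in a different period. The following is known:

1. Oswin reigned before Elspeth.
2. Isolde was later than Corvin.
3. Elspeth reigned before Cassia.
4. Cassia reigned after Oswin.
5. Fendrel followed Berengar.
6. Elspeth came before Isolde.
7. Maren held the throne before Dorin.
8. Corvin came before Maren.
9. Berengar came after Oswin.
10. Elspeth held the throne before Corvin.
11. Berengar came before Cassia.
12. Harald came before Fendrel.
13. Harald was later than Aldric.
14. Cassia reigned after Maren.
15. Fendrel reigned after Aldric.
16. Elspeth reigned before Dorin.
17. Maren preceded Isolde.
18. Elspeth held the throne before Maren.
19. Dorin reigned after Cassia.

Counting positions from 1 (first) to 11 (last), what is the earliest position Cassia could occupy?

Berengar, Corvin, Elspeth, Maren, and Oswin must all come before Cassia — 5 forced predecessors.
Nothing else is forced ahead of Cassia, so their earliest slot is position 5 + 1 = 6.

6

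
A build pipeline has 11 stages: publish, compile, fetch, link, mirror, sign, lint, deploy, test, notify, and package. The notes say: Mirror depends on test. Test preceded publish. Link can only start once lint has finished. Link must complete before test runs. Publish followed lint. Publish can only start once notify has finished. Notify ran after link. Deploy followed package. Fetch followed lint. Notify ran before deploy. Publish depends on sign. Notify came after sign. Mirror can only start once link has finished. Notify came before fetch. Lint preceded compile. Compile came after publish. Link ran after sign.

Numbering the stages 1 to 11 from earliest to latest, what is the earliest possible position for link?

3

Lint and sign must both come before link — 2 forced predecessors.
Nothing else is forced ahead of link, so its earliest slot is position 2 + 1 = 3.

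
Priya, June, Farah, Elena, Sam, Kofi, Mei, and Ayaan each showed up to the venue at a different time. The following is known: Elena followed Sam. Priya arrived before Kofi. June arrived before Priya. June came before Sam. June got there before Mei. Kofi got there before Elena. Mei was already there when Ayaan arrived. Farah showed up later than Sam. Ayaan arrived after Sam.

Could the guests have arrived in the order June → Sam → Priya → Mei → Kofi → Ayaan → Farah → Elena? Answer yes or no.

yes

Check each stated constraint against the proposed order — e.g. Sam is ahead of Farah; Sam is ahead of Elena. Every pair is in the required order; nothing is violated.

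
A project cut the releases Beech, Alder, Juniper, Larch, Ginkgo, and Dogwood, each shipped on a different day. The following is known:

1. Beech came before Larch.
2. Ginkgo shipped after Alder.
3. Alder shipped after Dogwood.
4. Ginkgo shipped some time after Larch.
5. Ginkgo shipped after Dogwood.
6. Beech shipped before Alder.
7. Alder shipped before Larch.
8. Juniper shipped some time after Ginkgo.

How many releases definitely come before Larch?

Directly stated before Larch: Alder and Beech.
Dogwood reaches Larch via Dogwood → Alder → Larch.
No chain forces Juniper (or any of the others) ahead of Larch.
That's Alder, Beech, and Dogwood — 3 in all.

3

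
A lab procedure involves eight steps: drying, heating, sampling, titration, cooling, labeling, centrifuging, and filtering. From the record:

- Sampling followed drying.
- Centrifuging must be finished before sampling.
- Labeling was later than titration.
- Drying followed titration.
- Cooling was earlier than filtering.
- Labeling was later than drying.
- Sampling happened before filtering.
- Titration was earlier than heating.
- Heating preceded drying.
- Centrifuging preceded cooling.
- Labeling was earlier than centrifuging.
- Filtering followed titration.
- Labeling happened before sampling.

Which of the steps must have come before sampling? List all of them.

centrifuging, drying, heating, labeling, titration

Directly stated before sampling: centrifuging, drying, and labeling.
Heating reaches sampling via heating → drying → sampling.
Titration reaches sampling via titration → labeling → sampling.
No chain forces cooling (or any of the others) ahead of sampling.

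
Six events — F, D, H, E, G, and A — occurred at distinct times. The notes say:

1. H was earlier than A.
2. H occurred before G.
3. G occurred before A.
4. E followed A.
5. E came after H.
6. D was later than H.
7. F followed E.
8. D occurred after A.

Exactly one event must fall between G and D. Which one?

A

Tracing the constraints gives G → A → D, so A sits after G and before D.
No other event is forced both after G and before D.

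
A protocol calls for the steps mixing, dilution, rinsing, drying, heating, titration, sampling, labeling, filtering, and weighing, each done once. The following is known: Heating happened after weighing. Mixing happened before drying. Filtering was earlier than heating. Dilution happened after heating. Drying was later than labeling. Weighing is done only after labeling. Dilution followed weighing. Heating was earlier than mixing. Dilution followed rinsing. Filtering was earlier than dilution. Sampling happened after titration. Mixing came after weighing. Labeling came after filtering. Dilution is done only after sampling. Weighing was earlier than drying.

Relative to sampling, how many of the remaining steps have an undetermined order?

Forced before sampling: titration; forced after sampling: dilution.
That leaves drying, filtering, heating, labeling, mixing, rinsing, and weighing with no forced order relative to sampling — 7.

7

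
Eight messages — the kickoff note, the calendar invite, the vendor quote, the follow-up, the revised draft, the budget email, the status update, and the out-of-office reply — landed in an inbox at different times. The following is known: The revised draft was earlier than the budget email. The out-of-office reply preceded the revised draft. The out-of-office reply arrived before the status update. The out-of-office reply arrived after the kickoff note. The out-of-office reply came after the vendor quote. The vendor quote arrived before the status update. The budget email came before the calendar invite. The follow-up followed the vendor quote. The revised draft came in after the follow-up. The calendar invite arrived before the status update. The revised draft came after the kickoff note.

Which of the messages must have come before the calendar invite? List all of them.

Directly stated before the calendar invite: the budget email.
The follow-up reaches the calendar invite via the follow-up → the revised draft → the budget email → the calendar invite.
The kickoff note reaches the calendar invite via the kickoff note → the revised draft → the budget email → the calendar invite.
The out-of-office reply reaches the calendar invite via the out-of-office reply → the revised draft → the budget email → the calendar invite.
Likewise the revised draft and the vendor quote each reach the calendar invite by chaining the stated constraints.

the budget email, the follow-up, the kickoff note, the out-of-office reply, the revised draft, the vendor quote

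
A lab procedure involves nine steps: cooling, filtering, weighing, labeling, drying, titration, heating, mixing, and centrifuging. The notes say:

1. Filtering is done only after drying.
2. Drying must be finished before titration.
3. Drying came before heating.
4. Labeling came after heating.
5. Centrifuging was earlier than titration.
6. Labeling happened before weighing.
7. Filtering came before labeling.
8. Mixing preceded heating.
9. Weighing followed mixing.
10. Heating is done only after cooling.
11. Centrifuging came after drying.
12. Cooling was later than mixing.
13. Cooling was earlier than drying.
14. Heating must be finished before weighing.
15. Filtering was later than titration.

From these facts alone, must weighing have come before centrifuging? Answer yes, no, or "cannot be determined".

no

Tracing the constraints gives centrifuging → titration → filtering → labeling → weighing, so centrifuging must come before weighing.
That means weighing cannot be before centrifuging.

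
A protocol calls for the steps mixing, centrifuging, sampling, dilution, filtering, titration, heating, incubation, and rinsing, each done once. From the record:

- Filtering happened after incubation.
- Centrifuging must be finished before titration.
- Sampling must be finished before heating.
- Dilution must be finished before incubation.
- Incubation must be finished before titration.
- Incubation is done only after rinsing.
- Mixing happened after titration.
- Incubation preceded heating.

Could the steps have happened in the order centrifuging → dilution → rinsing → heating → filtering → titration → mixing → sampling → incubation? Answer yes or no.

no

The constraints require sampling before heating, but in the proposed sequence heating appears ahead of sampling. That one violation is enough.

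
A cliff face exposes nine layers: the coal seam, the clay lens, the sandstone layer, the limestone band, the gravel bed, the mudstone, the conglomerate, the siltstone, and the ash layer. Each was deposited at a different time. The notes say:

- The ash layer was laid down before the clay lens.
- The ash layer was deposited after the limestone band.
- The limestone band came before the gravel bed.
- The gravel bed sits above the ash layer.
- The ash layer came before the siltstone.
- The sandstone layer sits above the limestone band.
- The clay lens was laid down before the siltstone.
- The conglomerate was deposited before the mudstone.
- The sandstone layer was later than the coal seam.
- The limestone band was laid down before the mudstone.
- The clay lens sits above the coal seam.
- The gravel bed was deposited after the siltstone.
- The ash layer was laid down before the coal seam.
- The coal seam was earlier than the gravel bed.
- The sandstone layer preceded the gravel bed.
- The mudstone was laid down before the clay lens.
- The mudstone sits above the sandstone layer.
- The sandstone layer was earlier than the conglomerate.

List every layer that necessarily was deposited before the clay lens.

the ash layer, the coal seam, the conglomerate, the limestone band, the mudstone, the sandstone layer

Directly stated before the clay lens: the ash layer, the coal seam, and the mudstone.
The conglomerate reaches the clay lens via the conglomerate → the mudstone → the clay lens.
The limestone band reaches the clay lens via the limestone band → the mudstone → the clay lens.
The sandstone layer reaches the clay lens via the sandstone layer → the mudstone → the clay lens.
No chain forces the siltstone (or any of the others) ahead of the clay lens.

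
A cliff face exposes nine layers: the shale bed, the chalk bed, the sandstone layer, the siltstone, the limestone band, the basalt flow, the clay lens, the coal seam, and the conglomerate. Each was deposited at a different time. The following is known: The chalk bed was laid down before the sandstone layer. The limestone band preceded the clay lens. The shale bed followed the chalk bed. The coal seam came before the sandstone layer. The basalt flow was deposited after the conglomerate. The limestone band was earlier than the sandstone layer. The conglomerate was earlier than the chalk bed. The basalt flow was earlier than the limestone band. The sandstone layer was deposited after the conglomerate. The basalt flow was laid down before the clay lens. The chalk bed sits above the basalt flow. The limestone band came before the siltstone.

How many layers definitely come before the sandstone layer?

Directly stated before the sandstone layer: the chalk bed, the coal seam, the conglomerate, and the limestone band.
The basalt flow reaches the sandstone layer via the basalt flow → the limestone band → the sandstone layer.
No chain forces the clay lens (or any of the others) ahead of the sandstone layer.
That's the basalt flow, the chalk bed, the coal seam, the conglomerate, and the limestone band — 5 in all.

5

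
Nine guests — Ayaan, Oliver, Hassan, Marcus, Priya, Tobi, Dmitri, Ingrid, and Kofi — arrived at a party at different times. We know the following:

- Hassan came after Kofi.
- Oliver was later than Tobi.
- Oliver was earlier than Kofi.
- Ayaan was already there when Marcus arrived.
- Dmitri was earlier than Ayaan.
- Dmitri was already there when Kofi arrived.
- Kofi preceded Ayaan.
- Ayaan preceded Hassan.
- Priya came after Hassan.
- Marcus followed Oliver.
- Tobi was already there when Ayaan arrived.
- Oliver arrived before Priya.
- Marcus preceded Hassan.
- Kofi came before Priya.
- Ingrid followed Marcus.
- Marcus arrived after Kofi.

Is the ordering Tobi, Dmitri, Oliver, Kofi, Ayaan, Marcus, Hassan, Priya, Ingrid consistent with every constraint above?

Check each stated constraint against the proposed order — e.g. Tobi is ahead of Ayaan; Oliver is ahead of Priya. Every pair is in the required order; nothing is violated.

yes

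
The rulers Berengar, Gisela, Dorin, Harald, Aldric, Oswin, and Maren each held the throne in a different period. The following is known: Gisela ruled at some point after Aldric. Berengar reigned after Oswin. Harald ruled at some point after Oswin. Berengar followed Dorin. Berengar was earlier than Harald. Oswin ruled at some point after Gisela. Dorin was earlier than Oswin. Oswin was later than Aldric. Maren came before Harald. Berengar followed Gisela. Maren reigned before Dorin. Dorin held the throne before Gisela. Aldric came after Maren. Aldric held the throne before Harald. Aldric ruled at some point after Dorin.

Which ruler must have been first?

Maren has a chain of constraints placing them before every other ruler, so Maren must be first.

Maren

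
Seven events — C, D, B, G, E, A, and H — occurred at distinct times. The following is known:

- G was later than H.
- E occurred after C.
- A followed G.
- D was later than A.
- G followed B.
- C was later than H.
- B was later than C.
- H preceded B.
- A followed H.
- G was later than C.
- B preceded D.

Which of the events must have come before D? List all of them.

Directly stated before D: A and B.
C reaches D via C → B → D.
G reaches D via G → A → D.
H reaches D via H → B → D.
No chain forces E ahead of D.

A, B, C, G, H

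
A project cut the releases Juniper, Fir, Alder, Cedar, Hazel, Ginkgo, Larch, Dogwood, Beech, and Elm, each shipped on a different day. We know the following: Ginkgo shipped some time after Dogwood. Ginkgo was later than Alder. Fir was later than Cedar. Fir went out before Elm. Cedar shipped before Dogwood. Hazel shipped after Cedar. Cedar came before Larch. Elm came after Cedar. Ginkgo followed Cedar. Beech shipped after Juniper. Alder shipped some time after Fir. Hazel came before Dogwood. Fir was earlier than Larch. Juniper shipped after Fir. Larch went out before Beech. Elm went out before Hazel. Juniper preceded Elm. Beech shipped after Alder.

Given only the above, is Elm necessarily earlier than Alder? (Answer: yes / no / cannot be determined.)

cannot be determined

No chain of stated constraints runs from Elm to Alder, and none runs from Alder to Elm either.
So the relative order of Elm and Alder is not fixed by the given facts.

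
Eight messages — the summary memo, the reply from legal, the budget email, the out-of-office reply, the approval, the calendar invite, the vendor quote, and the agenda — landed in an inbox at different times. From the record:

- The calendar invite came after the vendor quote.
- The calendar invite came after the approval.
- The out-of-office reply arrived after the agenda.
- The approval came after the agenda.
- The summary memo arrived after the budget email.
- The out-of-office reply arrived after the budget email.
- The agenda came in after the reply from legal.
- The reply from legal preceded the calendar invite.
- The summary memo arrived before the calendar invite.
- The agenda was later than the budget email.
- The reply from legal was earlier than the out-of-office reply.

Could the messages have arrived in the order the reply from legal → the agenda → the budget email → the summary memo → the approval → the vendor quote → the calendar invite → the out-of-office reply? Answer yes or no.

The constraints require the budget email before the agenda, but in the proposed sequence the agenda appears ahead of the budget email. That one violation is enough.

no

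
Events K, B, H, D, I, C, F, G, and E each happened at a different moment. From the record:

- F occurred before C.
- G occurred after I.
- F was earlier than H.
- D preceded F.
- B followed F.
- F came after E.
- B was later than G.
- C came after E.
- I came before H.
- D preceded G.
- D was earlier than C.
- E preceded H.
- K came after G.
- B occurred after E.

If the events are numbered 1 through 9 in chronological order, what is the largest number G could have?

G must come before B and K — 2 events forced after it.
Everything else can be placed before G in some valid order, so G can sit as late as position 9 − 2 = 7.

7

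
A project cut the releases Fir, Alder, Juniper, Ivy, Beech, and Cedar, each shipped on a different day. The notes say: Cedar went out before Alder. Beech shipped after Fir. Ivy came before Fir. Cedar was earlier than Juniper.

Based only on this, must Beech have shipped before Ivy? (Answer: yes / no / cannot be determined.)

no

Tracing the constraints gives Ivy → Fir → Beech, so Ivy must come before Beech.
That means Beech cannot be before Ivy.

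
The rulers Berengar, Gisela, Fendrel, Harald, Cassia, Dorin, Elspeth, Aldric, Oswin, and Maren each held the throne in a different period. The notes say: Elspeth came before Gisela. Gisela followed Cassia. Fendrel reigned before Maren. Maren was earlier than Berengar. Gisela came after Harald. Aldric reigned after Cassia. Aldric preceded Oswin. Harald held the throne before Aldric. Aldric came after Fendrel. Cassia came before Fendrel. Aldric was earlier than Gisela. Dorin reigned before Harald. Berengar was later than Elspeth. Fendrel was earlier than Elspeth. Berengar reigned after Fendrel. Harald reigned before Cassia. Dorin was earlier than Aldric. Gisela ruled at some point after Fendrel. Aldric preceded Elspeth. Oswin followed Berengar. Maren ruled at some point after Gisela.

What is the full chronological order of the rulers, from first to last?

Dorin, Harald, Cassia, Fendrel, Aldric, Elspeth, Gisela, Maren, Berengar, Oswin

The constraints fix every adjacent pair, so only one ordering works:
Dorin → Harald → Cassia → Fendrel → Aldric → Elspeth → Gisela → Maren → Berengar → Oswin.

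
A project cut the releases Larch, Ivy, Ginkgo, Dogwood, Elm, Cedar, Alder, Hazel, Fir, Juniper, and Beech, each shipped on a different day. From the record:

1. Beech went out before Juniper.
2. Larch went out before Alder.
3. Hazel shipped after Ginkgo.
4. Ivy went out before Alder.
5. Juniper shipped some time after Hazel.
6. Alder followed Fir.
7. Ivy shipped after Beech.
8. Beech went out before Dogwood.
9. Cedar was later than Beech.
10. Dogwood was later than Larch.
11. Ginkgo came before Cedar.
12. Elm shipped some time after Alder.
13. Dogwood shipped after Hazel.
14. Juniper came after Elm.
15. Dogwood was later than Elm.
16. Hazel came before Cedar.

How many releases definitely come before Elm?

Directly stated before Elm: Alder.
Beech reaches Elm via Beech → Ivy → Alder → Elm.
Fir reaches Elm via Fir → Alder → Elm.
Ivy reaches Elm via Ivy → Alder → Elm.
Likewise Larch reaches Elm by chaining the stated constraints.
That's Alder, Beech, Fir, Ivy, and Larch — 5 in all.

5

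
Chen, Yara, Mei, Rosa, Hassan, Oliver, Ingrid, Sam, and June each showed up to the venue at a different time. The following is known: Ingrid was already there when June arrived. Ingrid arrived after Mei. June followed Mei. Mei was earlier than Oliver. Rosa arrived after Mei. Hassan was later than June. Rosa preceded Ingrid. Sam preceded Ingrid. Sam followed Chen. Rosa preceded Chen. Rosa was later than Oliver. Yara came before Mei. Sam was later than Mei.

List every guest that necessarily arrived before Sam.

Directly stated before Sam: Chen and Mei.
Oliver reaches Sam via Oliver → Rosa → Chen → Sam.
Rosa reaches Sam via Rosa → Chen → Sam.
Yara reaches Sam via Yara → Mei → Sam.

Chen, Mei, Oliver, Rosa, Yara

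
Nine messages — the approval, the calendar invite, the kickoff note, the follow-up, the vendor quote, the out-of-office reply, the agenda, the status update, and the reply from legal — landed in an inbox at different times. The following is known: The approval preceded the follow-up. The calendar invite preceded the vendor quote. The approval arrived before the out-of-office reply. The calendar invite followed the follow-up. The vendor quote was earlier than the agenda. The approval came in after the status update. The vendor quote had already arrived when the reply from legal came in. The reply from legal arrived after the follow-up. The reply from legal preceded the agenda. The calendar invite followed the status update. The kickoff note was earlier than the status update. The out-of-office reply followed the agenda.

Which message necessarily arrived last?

the out-of-office reply

Every other message has a chain of constraints placing it before the out-of-office reply, so the out-of-office reply is last.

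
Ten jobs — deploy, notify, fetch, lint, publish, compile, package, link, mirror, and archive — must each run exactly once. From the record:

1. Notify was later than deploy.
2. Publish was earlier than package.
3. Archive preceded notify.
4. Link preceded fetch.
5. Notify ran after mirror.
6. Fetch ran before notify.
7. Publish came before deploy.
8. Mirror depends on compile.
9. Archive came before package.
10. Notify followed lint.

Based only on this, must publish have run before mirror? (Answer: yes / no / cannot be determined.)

No chain of stated constraints runs from publish to mirror, and none runs from mirror to publish either.
So the relative order of publish and mirror is not fixed by the given facts.

cannot be determined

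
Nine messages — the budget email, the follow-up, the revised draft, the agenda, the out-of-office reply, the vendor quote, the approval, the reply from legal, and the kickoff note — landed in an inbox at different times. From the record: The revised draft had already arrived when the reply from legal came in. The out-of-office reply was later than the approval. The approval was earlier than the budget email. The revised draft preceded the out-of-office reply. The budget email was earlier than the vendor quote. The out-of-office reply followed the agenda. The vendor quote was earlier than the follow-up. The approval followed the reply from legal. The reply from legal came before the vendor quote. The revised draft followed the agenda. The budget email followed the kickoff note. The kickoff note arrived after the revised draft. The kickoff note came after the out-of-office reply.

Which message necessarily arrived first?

The agenda has a chain of constraints placing it before every other message, so the agenda must be first.

the agenda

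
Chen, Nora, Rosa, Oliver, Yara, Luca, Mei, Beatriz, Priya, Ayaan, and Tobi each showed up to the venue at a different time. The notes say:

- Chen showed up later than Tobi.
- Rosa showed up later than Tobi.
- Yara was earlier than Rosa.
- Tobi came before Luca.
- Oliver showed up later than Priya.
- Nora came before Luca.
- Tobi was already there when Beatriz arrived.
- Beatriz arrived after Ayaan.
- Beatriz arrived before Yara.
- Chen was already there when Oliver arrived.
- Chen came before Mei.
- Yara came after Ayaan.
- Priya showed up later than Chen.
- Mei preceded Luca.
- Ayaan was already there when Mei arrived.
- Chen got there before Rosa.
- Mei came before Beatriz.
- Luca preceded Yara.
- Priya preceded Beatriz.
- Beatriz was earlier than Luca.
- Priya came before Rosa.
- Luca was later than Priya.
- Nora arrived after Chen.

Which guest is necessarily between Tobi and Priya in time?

Chen

Tracing the constraints gives Tobi → Chen → Priya, so Chen sits after Tobi and before Priya.
No other guest is forced both after Tobi and before Priya.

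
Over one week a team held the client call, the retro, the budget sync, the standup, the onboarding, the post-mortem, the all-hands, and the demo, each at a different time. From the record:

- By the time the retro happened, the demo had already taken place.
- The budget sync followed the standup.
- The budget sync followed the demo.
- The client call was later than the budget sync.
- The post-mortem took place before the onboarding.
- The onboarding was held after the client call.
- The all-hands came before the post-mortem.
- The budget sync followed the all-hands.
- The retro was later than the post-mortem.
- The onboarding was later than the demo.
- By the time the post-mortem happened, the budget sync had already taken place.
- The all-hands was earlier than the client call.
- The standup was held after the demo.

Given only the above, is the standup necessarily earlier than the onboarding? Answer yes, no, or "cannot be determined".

yes

Chain the constraints: the standup → the budget sync → the client call → the onboarding. Each link is directly stated, so the standup comes before the onboarding.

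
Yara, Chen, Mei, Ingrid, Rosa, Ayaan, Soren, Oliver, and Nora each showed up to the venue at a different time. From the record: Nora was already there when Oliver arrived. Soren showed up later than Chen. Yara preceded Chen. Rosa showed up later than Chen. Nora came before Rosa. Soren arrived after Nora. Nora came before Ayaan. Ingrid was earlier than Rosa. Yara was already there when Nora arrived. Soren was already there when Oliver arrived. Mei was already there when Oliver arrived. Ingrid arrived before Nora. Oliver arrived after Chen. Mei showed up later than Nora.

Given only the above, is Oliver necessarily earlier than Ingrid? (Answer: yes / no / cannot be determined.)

no

Tracing the constraints gives Ingrid → Nora → Oliver, so Ingrid must come before Oliver.
That means Oliver cannot be before Ingrid.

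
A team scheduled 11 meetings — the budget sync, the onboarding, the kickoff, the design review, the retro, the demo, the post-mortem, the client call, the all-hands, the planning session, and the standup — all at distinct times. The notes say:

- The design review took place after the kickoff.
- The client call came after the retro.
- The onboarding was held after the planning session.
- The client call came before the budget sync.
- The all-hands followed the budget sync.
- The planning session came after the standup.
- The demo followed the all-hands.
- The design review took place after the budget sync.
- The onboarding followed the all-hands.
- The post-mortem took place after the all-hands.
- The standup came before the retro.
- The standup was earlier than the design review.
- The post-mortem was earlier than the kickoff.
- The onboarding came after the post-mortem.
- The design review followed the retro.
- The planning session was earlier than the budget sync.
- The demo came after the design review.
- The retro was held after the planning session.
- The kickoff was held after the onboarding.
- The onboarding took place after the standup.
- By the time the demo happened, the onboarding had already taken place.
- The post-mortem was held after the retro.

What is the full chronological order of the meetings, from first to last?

The constraints fix every adjacent pair, so only one ordering works:
the standup → the planning session → the retro → the client call → the budget sync → the all-hands → the post-mortem → the onboarding → the kickoff → the design review → the demo.

the standup, the planning session, the retro, the client call, the budget sync, the all-hands, the post-mortem, the onboarding, the kickoff, the design review, the demo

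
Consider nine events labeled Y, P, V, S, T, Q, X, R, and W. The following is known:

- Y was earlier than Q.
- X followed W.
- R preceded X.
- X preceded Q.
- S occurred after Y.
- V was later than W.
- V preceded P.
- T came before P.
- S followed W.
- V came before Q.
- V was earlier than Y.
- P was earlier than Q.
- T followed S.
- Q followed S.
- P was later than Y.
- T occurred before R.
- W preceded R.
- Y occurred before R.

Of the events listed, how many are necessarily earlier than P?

Directly stated before P: T, V, and Y.
S reaches P via S → T → P.
W reaches P via W → V → P.
That's S, T, V, W, and Y — 5 in all.

5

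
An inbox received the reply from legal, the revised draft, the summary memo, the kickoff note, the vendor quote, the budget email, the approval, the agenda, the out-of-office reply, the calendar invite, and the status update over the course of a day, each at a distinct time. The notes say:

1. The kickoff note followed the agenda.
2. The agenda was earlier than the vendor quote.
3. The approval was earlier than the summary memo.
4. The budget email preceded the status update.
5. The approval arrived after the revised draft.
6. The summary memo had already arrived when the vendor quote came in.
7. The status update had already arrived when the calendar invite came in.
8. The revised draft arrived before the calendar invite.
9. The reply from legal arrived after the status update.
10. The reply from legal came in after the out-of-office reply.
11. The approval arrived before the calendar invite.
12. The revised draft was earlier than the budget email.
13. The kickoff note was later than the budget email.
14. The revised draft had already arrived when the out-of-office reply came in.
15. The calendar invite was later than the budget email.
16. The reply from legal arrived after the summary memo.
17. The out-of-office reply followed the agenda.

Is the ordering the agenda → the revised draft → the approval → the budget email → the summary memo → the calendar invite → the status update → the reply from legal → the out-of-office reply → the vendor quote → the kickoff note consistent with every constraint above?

no

The constraints require the out-of-office reply before the reply from legal, but in the proposed sequence the reply from legal appears ahead of the out-of-office reply. That one violation is enough.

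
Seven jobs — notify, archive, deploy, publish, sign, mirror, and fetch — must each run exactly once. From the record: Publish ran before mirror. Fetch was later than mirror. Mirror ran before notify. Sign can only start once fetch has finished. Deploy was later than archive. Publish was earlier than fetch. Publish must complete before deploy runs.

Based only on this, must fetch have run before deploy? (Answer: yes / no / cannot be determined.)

No chain of stated constraints runs from fetch to deploy, and none runs from deploy to fetch either.
So the relative order of fetch and deploy is not fixed by the given facts.

cannot be determined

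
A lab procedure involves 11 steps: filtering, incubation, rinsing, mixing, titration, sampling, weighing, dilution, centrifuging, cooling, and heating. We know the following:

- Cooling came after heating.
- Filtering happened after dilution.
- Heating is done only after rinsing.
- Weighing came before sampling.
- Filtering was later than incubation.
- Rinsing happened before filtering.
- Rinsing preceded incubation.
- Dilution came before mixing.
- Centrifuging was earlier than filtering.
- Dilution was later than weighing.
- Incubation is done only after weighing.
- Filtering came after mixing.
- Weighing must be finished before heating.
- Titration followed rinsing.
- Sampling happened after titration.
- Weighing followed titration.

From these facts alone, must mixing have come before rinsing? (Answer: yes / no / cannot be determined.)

no

Tracing the constraints gives rinsing → titration → weighing → dilution → mixing, so rinsing must come before mixing.
That means mixing cannot be before rinsing.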